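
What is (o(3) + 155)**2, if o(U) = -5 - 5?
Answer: 21025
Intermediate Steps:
o(U) = -10
(o(3) + 155)**2 = (-10 + 155)**2 = 145**2 = 21025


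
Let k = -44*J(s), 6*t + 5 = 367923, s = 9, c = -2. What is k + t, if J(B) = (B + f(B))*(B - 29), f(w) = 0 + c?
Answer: 202439/3 ≈ 67480.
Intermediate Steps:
f(w) = -2 (f(w) = 0 - 2 = -2)
t = 183959/3 (t = -⅚ + (⅙)*367923 = -⅚ + 122641/2 = 183959/3 ≈ 61320.)
J(B) = (-29 + B)*(-2 + B) (J(B) = (B - 2)*(B - 29) = (-2 + B)*(-29 + B) = (-29 + B)*(-2 + B))
k = 6160 (k = -44*(58 + 9² - 31*9) = -44*(58 + 81 - 279) = -44*(-140) = 6160)
k + t = 6160 + 183959/3 = 202439/3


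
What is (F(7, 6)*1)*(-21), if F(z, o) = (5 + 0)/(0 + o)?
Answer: -35/2 ≈ -17.500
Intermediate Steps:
F(z, o) = 5/o
(F(7, 6)*1)*(-21) = ((5/6)*1)*(-21) = (5/6)*(-21) = -35/2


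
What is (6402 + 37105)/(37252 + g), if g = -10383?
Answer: 43507/26869 ≈ 1.6192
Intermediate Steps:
(6402 + 37105)/(37252 + g) = (6402 + 37105)/(37252 - 10383) = 43507/26869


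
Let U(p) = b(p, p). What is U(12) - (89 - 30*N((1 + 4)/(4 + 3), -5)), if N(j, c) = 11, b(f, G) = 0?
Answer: 241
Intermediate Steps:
U(p) = 0
U(12) - (89 - 30*N((1 + 4)/(4 + 3), -5)) = 0 - (89 - 30*11) = 0 - (89 - 330) = 0 - 1*(-241) = 0 + 241 = 241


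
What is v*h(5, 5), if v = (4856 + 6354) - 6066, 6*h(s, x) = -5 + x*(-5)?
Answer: -25720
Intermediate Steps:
h(s, x) = -5/6 - 5*x/6 (h(s, x) = (-5 + x*(-5))/6 = (-5 - 5*x)/6 = -5/6 - 5*x/6)
v = 5144 (v = 11210 - 6066 = 5144)
v*h(5, 5) = 5144*(-5/6 - 5/6*5) = 5144*(-5/6 - 25/6) = 5144*(-5) = -25720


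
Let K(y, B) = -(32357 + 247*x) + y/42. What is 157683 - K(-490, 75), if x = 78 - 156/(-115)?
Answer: 72330191/345 ≈ 2.0965e+5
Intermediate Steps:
x = 9126/115 (x = 78 - 156*(-1)/115 = 78 - 1*(-156/115) = 78 + 156/115 = 9126/115 ≈ 79.357)
K(y, B) = -5975177/115 + y/42 (K(y, B) = -247/(1/(9126/115 + 131)) + y/42 = -247/(1/(24191/115)) + y*(1/42) = -247/115/24191 + y/42 = -247*24191/115 + y/42 = -5975177/115 + y/42)
157683 - K(-490, 75) = 157683 - (-5975177/115 + (1/42)*(-490)) = 157683 - (-5975177/115 - 35/3) = 157683 - 1*(-17929556/345) = 157683 + 17929556/345 = 72330191/345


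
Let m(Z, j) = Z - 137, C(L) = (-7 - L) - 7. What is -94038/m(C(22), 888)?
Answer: 94038/173 ≈ 543.57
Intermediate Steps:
C(L) = -14 - L
m(Z, j) = -137 + Z
-94038/m(C(22), 888) = -94038/(-137 + (-14 - 1*22)) = -94038/(-137 + (-14 - 22)) = -94038/(-137 - 36) = -94038/(-173) = -94038*(-1/173) = 94038/173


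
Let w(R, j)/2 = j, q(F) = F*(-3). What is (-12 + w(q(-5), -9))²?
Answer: 900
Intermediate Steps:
q(F) = -3*F
w(R, j) = 2*j
(-12 + w(q(-5), -9))² = (-12 + 2*(-9))² = (-12 - 18)² = (-30)² = 900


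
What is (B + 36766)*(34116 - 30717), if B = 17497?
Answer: 184439937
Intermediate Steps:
(B + 36766)*(34116 - 30717) = (17497 + 36766)*(34116 - 30717) = 54263*3399 = 184439937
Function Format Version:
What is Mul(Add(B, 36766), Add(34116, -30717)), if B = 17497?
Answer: 184439937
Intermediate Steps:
Mul(Add(B, 36766), Add(34116, -30717)) = Mul(Add(17497, 36766), Add(34116, -30717)) = Mul(54263, 3399) = 184439937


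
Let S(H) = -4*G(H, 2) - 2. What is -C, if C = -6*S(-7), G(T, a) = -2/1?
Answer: 36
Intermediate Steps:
G(T, a) = -2 (G(T, a) = -2*1 = -2)
S(H) = 6 (S(H) = -4*(-2) - 2 = 8 - 2 = 6)
C = -36 (C = -6*6 = -36)
-C = -1*(-36) = 36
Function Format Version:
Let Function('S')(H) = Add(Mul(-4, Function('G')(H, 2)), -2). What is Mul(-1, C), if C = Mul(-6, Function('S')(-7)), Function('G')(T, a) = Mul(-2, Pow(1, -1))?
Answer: 36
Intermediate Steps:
Function('G')(T, a) = -2 (Function('G')(T, a) = Mul(-2, 1) = -2)
Function('S')(H) = 6 (Function('S')(H) = Add(Mul(-4, -2), -2) = Add(8, -2) = 6)
C = -36 (C = Mul(-6, 6) = -36)
Mul(-1, C) = Mul(-1, -36) = 36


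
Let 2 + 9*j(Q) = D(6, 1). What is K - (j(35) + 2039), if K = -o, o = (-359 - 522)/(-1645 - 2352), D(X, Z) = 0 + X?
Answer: -73372864/35973 ≈ -2039.7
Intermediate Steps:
D(X, Z) = X
j(Q) = 4/9 (j(Q) = -2/9 + (⅑)*6 = -2/9 + ⅔ = 4/9)
o = 881/3997 (o = -881/(-3997) = -881*(-1/3997) = 881/3997 ≈ 0.22042)
K = -881/3997 (K = -1*881/3997 = -881/3997 ≈ -0.22042)
K - (j(35) + 2039) = -881/3997 - (4/9 + 2039) = -881/3997 - 1*18355/9 = -881/3997 - 18355/9 = -73372864/35973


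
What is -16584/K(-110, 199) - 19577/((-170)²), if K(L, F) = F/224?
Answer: -107362078223/5751100 ≈ -18668.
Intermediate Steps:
K(L, F) = F/224 (K(L, F) = F*(1/224) = F/224)
-16584/K(-110, 199) - 19577/((-170)²) = -16584/((1/224)*199) - 19577/((-170)²) = -16584/199/224 - 19577/28900 = -16584*224/199 - 19577*1/28900 = -3714816/199 - 19577/28900 = -107362078223/5751100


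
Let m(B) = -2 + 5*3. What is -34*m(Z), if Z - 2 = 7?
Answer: -442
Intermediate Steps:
Z = 9 (Z = 2 + 7 = 9)
m(B) = 13 (m(B) = -2 + 15 = 13)
-34*m(Z) = -34*13 = -442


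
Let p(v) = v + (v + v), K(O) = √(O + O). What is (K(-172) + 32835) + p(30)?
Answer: 32925 + 2*I*√86 ≈ 32925.0 + 18.547*I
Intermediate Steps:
K(O) = √2*√O (K(O) = √(2*O) = √2*√O)
p(v) = 3*v (p(v) = v + 2*v = 3*v)
(K(-172) + 32835) + p(30) = (√2*√(-172) + 32835) + 3*30 = (√2*(2*I*√43) + 32835) + 90 = (2*I*√86 + 32835) + 90 = (32835 + 2*I*√86) + 90 = 32925 + 2*I*√86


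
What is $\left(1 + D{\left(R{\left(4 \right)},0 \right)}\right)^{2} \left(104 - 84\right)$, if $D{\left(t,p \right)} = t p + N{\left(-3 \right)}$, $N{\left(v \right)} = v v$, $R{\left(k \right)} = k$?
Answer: $2000$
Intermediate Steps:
$N{\left(v \right)} = v^{2}$
$D{\left(t,p \right)} = 9 + p t$ ($D{\left(t,p \right)} = t p + \left(-3\right)^{2} = p t + 9 = 9 + p t$)
$\left(1 + D{\left(R{\left(4 \right)},0 \right)}\right)^{2} \left(104 - 84\right) = \left(1 + \left(9 + 0 \cdot 4\right)\right)^{2} \left(104 - 84\right) = \left(1 + \left(9 + 0\right)\right)^{2} \left(104 - 84\right) = \left(1 + 9\right)^{2} \cdot 20 = 10^{2} \cdot 20 = 100 \cdot 20 = 2000$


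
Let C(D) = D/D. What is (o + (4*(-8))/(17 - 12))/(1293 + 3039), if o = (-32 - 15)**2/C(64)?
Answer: 3671/7220 ≈ 0.50845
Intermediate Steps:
C(D) = 1
o = 2209 (o = (-32 - 15)**2/1 = (-47)**2*1 = 2209*1 = 2209)
(o + (4*(-8))/(17 - 12))/(1293 + 3039) = (2209 + (4*(-8))/(17 - 12))/(1293 + 3039) = (2209 - 32/5)/4332 = (2209 - 32*1/5)*(1/4332) = (2209 - 32/5)*(1/4332) = (11013/5)*(1/4332) = 3671/7220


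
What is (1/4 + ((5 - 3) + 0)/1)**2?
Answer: 81/16 ≈ 5.0625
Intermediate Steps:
(1/4 + ((5 - 3) + 0)/1)**2 = (1*(1/4) + (2 + 0)*1)**2 = (1/4 + 2*1)**2 = (1/4 + 2)**2 = (9/4)**2 = 81/16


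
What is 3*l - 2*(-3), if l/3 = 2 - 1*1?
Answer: 15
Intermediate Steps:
l = 3 (l = 3*(2 - 1*1) = 3*(2 - 1) = 3*1 = 3)
3*l - 2*(-3) = 3*3 - 2*(-3) = 9 + 6 = 15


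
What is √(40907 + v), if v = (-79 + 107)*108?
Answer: √43931 ≈ 209.60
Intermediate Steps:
v = 3024 (v = 28*108 = 3024)
√(40907 + v) = √(40907 + 3024) = √43931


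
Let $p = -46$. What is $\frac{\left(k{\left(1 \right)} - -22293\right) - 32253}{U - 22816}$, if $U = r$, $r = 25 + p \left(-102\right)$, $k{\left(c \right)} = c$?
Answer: $\frac{9959}{18099} \approx 0.55025$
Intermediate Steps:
$r = 4717$ ($r = 25 - -4692 = 25 + 4692 = 4717$)
$U = 4717$
$\frac{\left(k{\left(1 \right)} - -22293\right) - 32253}{U - 22816} = \frac{\left(1 - -22293\right) - 32253}{4717 - 22816} = \frac{\left(1 + 22293\right) - 32253}{-18099} = \left(22294 - 32253\right) \left(- \frac{1}{18099}\right) = \left(-9959\right) \left(- \frac{1}{18099}\right) = \frac{9959}{18099}$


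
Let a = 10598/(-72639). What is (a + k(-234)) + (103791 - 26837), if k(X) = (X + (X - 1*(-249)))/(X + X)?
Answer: 41524859995/539604 ≈ 76954.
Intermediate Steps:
a = -1514/10377 (a = 10598*(-1/72639) = -1514/10377 ≈ -0.14590)
k(X) = (249 + 2*X)/(2*X) (k(X) = (X + (X + 249))/((2*X)) = (X + (249 + X))*(1/(2*X)) = (249 + 2*X)*(1/(2*X)) = (249 + 2*X)/(2*X))
(a + k(-234)) + (103791 - 26837) = (-1514/10377 + (249/2 - 234)/(-234)) + (103791 - 26837) = (-1514/10377 - 1/234*(-219/2)) + 76954 = (-1514/10377 + 73/156) + 76954 = 173779/539604 + 76954 = 41524859995/539604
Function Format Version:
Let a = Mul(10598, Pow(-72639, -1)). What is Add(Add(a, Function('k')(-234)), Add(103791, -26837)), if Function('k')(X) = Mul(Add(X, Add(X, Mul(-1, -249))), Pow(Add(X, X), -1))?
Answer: Rational(41524859995, 539604) ≈ 76954.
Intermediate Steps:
a = Rational(-1514, 10377) (a = Mul(10598, Rational(-1, 72639)) = Rational(-1514, 10377) ≈ -0.14590)
Function('k')(X) = Mul(Rational(1, 2), Pow(X, -1), Add(249, Mul(2, X))) (Function('k')(X) = Mul(Add(X, Add(X, 249)), Pow(Mul(2, X), -1)) = Mul(Add(X, Add(249, X)), Mul(Rational(1, 2), Pow(X, -1))) = Mul(Add(249, Mul(2, X)), Mul(Rational(1, 2), Pow(X, -1))) = Mul(Rational(1, 2), Pow(X, -1), Add(249, Mul(2, X))))
Add(Add(a, Function('k')(-234)), Add(103791, -26837)) = Add(Add(Rational(-1514, 10377), Mul(Pow(-234, -1), Add(Rational(249, 2), -234))), Add(103791, -26837)) = Add(Add(Rational(-1514, 10377), Mul(Rational(-1, 234), Rational(-219, 2))), 76954) = Add(Add(Rational(-1514, 10377), Rational(73, 156)), 76954) = Add(Rational(173779, 539604), 76954) = Rational(41524859995, 539604)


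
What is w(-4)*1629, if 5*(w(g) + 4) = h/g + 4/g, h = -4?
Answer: -6516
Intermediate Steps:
w(g) = -4 (w(g) = -4 + (-4/g + 4/g)/5 = -4 + (1/5)*0 = -4 + 0 = -4)
w(-4)*1629 = -4*1629 = -6516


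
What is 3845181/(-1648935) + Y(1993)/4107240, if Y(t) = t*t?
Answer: -41081913745/30100319064 ≈ -1.3648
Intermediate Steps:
Y(t) = t²
3845181/(-1648935) + Y(1993)/4107240 = 3845181/(-1648935) + 1993²/4107240 = 3845181*(-1/1648935) + 3972049*(1/4107240) = -1281727/549645 + 3972049/4107240 = -41081913745/30100319064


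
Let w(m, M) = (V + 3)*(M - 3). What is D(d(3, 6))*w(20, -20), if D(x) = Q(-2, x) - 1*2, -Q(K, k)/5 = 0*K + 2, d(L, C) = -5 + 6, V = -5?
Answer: -552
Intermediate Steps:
d(L, C) = 1
w(m, M) = 6 - 2*M (w(m, M) = (-5 + 3)*(M - 3) = -2*(-3 + M) = 6 - 2*M)
Q(K, k) = -10 (Q(K, k) = -5*(0*K + 2) = -5*(0 + 2) = -5*2 = -10)
D(x) = -12 (D(x) = -10 - 1*2 = -10 - 2 = -12)
D(d(3, 6))*w(20, -20) = -12*(6 - 2*(-20)) = -12*(6 + 40) = -12*46 = -552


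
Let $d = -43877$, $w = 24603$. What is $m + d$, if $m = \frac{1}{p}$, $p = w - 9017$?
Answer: $- \frac{683866921}{15586} \approx -43877.0$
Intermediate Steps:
$p = 15586$ ($p = 24603 - 9017 = 15586$)
$m = \frac{1}{15586} \approx 6.416 \cdot 10^{-5}$
$m + d = \frac{1}{15586} - 43877 = - \frac{683866921}{15586}$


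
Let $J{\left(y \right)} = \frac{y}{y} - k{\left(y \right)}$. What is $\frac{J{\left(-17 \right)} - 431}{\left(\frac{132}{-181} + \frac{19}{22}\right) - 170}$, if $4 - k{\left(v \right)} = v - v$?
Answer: $\frac{1728188}{676405} \approx 2.555$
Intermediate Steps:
$k{\left(v \right)} = 4$ ($k{\left(v \right)} = 4 - \left(v - v\right) = 4 - 0 = 4 + 0 = 4$)
$J{\left(y \right)} = -3$ ($J{\left(y \right)} = \frac{y}{y} - 4 = 1 - 4 = -3$)
$\frac{J{\left(-17 \right)} - 431}{\left(\frac{132}{-181} + \frac{19}{22}\right) - 170} = \frac{-3 - 431}{\left(\frac{132}{-181} + \frac{19}{22}\right) - 170} = - \frac{434}{\left(132 \left(- \frac{1}{181}\right) + 19 \cdot \frac{1}{22}\right) - 170} = - \frac{434}{\left(- \frac{132}{181} + \frac{19}{22}\right) - 170} = - \frac{434}{\frac{535}{3982} - 170} = - \frac{434}{- \frac{676405}{3982}} = \left(-434\right) \left(- \frac{3982}{676405}\right) = \frac{1728188}{676405}$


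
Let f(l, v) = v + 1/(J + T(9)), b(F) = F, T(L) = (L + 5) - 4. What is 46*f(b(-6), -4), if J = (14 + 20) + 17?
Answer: -11178/61 ≈ -183.25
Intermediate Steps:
J = 51 (J = 34 + 17 = 51)
T(L) = 1 + L (T(L) = (5 + L) - 4 = 1 + L)
f(l, v) = 1/61 + v (f(l, v) = v + 1/(51 + (1 + 9)) = v + 1/(51 + 10) = v + 1/61 = 1/61 + v)
46*f(b(-6), -4) = 46*(1/61 - 4) = 46*(-243/61) = -11178/61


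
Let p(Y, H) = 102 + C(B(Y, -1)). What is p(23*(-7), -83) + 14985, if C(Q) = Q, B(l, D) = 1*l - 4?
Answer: 14922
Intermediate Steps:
B(l, D) = -4 + l (B(l, D) = l - 4 = -4 + l)
p(Y, H) = 98 + Y (p(Y, H) = 102 + (-4 + Y) = 98 + Y)
p(23*(-7), -83) + 14985 = (98 + 23*(-7)) + 14985 = (98 - 161) + 14985 = -63 + 14985 = 14922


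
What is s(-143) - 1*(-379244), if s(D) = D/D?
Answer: 379245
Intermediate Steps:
s(D) = 1
s(-143) - 1*(-379244) = 1 - 1*(-379244) = 1 + 379244 = 379245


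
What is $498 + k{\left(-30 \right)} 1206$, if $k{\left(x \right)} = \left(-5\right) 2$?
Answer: $-11562$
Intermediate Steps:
$k{\left(x \right)} = -10$
$498 + k{\left(-30 \right)} 1206 = 498 - 12060 = -11562$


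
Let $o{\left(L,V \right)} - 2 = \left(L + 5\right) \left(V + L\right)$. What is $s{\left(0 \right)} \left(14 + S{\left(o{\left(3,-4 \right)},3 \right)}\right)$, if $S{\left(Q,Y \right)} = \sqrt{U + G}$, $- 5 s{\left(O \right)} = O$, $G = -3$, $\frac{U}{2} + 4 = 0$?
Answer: $0$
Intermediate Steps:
$U = -8$ ($U = -8 + 2 \cdot 0 = -8 + 0 = -8$)
$s{\left(O \right)} = - \frac{O}{5}$
$o{\left(L,V \right)} = 2 + \left(5 + L\right) \left(L + V\right)$ ($o{\left(L,V \right)} = 2 + \left(L + 5\right) \left(V + L\right) = 2 + \left(5 + L\right) \left(L + V\right)$)
$S{\left(Q,Y \right)} = i \sqrt{11}$ ($S{\left(Q,Y \right)} = \sqrt{-8 - 3} = \sqrt{-11} = i \sqrt{11}$)
$s{\left(0 \right)} \left(14 + S{\left(o{\left(3,-4 \right)},3 \right)}\right) = \left(- \frac{1}{5}\right) 0 \left(14 + i \sqrt{11}\right) = 0 \left(14 + i \sqrt{11}\right) = 0$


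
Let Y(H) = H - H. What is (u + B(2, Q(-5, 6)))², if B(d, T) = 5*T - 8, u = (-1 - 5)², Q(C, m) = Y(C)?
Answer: 784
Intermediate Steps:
Y(H) = 0
Q(C, m) = 0
u = 36 (u = (-6)² = 36)
B(d, T) = -8 + 5*T
(u + B(2, Q(-5, 6)))² = (36 + (-8 + 5*0))² = (36 + (-8 + 0))² = (36 - 8)² = 28² = 784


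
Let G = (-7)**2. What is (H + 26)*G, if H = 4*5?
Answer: 2254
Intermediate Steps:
H = 20
G = 49
(H + 26)*G = (20 + 26)*49 = 46*49 = 2254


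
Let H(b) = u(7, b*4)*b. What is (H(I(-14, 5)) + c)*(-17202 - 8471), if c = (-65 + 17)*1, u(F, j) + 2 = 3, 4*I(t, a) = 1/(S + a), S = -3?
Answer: 9832759/8 ≈ 1.2291e+6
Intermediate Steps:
I(t, a) = 1/(4*(-3 + a))
u(F, j) = 1 (u(F, j) = -2 + 3 = 1)
c = -48 (c = -48*1 = -48)
H(b) = b (H(b) = 1*b = b)
(H(I(-14, 5)) + c)*(-17202 - 8471) = (1/(4*(-3 + 5)) - 48)*(-17202 - 8471) = ((1/4)/2 - 48)*(-25673) = ((1/4)*(1/2) - 48)*(-25673) = (1/8 - 48)*(-25673) = -383/8*(-25673) = 9832759/8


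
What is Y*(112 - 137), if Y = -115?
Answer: 2875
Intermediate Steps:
Y*(112 - 137) = -115*(112 - 137) = -115*(-25) = 2875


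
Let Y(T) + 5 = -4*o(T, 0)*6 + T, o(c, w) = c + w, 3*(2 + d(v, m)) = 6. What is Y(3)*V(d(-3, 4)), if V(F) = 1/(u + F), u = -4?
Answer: 37/2 ≈ 18.500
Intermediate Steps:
d(v, m) = 0 (d(v, m) = -2 + (⅓)*6 = -2 + 2 = 0)
V(F) = 1/(-4 + F)
Y(T) = -5 - 23*T (Y(T) = -5 + (-4*(T + 0)*6 + T) = -5 + (-4*T*6 + T) = -5 + (-24*T + T) = -5 - 23*T)
Y(3)*V(d(-3, 4)) = (-5 - 23*3)/(-4 + 0) = (-5 - 69)/(-4) = -74*(-¼) = 37/2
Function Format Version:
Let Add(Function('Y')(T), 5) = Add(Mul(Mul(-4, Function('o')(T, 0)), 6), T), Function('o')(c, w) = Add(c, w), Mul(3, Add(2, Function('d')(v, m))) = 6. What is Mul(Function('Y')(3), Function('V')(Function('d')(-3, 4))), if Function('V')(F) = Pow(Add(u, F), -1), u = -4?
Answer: Rational(37, 2) ≈ 18.500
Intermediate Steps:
Function('d')(v, m) = 0 (Function('d')(v, m) = Add(-2, Mul(Rational(1, 3), 6)) = Add(-2, 2) = 0)
Function('V')(F) = Pow(Add(-4, F), -1)
Function('Y')(T) = Add(-5, Mul(-23, T)) (Function('Y')(T) = Add(-5, Add(Mul(Mul(-4, Add(T, 0)), 6), T)) = Add(-5, Add(Mul(Mul(-4, T), 6), T)) = Add(-5, Add(Mul(-24, T), T)) = Add(-5, Mul(-23, T)))
Mul(Function('Y')(3), Function('V')(Function('d')(-3, 4))) = Mul(Add(-5, Mul(-23, 3)), Pow(Add(-4, 0), -1)) = Mul(Add(-5, -69), Pow(-4, -1)) = Mul(-74, Rational(-1, 4)) = Rational(37, 2)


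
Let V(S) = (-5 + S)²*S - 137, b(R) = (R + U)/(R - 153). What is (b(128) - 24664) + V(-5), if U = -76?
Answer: -632577/25 ≈ -25303.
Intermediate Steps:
b(R) = (-76 + R)/(-153 + R) (b(R) = (R - 76)/(R - 153) = (-76 + R)/(-153 + R))
V(S) = -137 + S*(-5 + S)² (V(S) = S*(-5 + S)² - 137 = -137 + S*(-5 + S)²)
(b(128) - 24664) + V(-5) = ((-76 + 128)/(-153 + 128) - 24664) + (-137 - 5*(-5 - 5)²) = (52/(-25) - 24664) + (-137 - 5*(-10)²) = (-1/25*52 - 24664) + (-137 - 5*100) = (-52/25 - 24664) + (-137 - 500) = -616652/25 - 637 = -632577/25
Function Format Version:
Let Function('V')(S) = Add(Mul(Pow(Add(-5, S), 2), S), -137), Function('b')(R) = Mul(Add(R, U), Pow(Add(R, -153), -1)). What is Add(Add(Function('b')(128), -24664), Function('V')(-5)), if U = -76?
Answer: Rational(-632577, 25) ≈ -25303.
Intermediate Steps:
Function('b')(R) = Mul(Pow(Add(-153, R), -1), Add(-76, R)) (Function('b')(R) = Mul(Add(R, -76), Pow(Add(R, -153), -1)) = Mul(Add(-76, R), Pow(Add(-153, R), -1)) = Mul(Pow(Add(-153, R), -1), Add(-76, R)))
Function('V')(S) = Add(-137, Mul(S, Pow(Add(-5, S), 2))) (Function('V')(S) = Add(Mul(S, Pow(Add(-5, S), 2)), -137) = Add(-137, Mul(S, Pow(Add(-5, S), 2))))
Add(Add(Function('b')(128), -24664), Function('V')(-5)) = Add(Add(Mul(Pow(Add(-153, 128), -1), Add(-76, 128)), -24664), Add(-137, Mul(-5, Pow(Add(-5, -5), 2)))) = Add(Add(Mul(Pow(-25, -1), 52), -24664), Add(-137, Mul(-5, Pow(-10, 2)))) = Add(Add(Mul(Rational(-1, 25), 52), -24664), Add(-137, Mul(-5, 100))) = Add(Add(Rational(-52, 25), -24664), Add(-137, -500)) = Add(Rational(-616652, 25), -637) = Rational(-632577, 25)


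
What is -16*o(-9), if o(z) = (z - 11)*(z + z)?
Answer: -5760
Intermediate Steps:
o(z) = 2*z*(-11 + z) (o(z) = (-11 + z)*(2*z) = 2*z*(-11 + z))
-16*o(-9) = -32*(-9)*(-11 - 9) = -32*(-9)*(-20) = -16*360 = -5760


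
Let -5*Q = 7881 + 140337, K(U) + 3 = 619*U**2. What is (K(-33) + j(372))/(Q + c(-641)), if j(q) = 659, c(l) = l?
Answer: -3373735/151423 ≈ -22.280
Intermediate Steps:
K(U) = -3 + 619*U**2
Q = -148218/5 (Q = -(7881 + 140337)/5 = -1/5*148218 = -148218/5 ≈ -29644.)
(K(-33) + j(372))/(Q + c(-641)) = ((-3 + 619*(-33)**2) + 659)/(-148218/5 - 641) = ((-3 + 619*1089) + 659)/(-151423/5) = ((-3 + 674091) + 659)*(-5/151423) = (674088 + 659)*(-5/151423) = 674747*(-5/151423) = -3373735/151423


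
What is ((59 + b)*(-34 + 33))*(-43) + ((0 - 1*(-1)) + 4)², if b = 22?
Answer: 3508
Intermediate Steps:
((59 + b)*(-34 + 33))*(-43) + ((0 - 1*(-1)) + 4)² = ((59 + 22)*(-34 + 33))*(-43) + ((0 - 1*(-1)) + 4)² = (81*(-1))*(-43) + ((0 + 1) + 4)² = -81*(-43) + (1 + 4)² = 3483 + 5² = 3483 + 25 = 3508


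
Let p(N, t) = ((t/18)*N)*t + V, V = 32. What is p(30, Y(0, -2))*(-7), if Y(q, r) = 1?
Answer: -707/3 ≈ -235.67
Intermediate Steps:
p(N, t) = 32 + N*t**2/18 (p(N, t) = ((t/18)*N)*t + 32 = (N*t/18)*t + 32 = N*t**2/18 + 32 = 32 + N*t**2/18)
p(30, Y(0, -2))*(-7) = (32 + (1/18)*30*1**2)*(-7) = (32 + (1/18)*30*1)*(-7) = (32 + 5/3)*(-7) = (101/3)*(-7) = -707/3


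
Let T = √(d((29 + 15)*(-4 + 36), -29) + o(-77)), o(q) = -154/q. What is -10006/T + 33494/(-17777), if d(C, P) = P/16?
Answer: -33494/17777 - 40024*√3/3 ≈ -23110.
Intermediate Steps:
d(C, P) = P/16 (d(C, P) = P*(1/16) = P/16)
T = √3/4 (T = √((1/16)*(-29) - 154/(-77)) = √(-29/16 - 154*(-1/77)) = √(-29/16 + 2) = √(3/16) = √3/4 ≈ 0.43301)
-10006/T + 33494/(-17777) = -10006*4*√3/3 + 33494/(-17777) = -40024*√3/3 + 33494*(-1/17777) = -40024*√3/3 - 33494/17777 = -33494/17777 - 40024*√3/3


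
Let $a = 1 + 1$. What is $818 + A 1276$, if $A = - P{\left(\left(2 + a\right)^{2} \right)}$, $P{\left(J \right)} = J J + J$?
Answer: $-346254$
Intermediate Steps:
$a = 2$
$P{\left(J \right)} = J + J^{2}$ ($P{\left(J \right)} = J^{2} + J = J + J^{2}$)
$A = -272$ ($A = - \left(2 + 2\right)^{2} \left(1 + \left(2 + 2\right)^{2}\right) = - 4^{2} \left(1 + 4^{2}\right) = - 16 \left(1 + 16\right) = - 16 \cdot 17 = \left(-1\right) 272 = -272$)
$818 + A 1276 = 818 - 347072 = -346254$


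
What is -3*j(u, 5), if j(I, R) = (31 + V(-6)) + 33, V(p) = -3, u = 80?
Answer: -183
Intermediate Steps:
j(I, R) = 61 (j(I, R) = (31 - 3) + 33 = 28 + 33 = 61)
-3*j(u, 5) = -3*61 = -183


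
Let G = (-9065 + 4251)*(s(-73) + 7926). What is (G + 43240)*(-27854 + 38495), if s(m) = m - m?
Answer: -405555367884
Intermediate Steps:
s(m) = 0
G = -38155764 (G = (-9065 + 4251)*(0 + 7926) = -4814*7926 = -38155764)
(G + 43240)*(-27854 + 38495) = (-38155764 + 43240)*(-27854 + 38495) = -38112524*10641 = -405555367884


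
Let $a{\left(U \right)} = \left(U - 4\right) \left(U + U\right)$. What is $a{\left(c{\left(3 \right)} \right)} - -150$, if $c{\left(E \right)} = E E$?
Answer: $240$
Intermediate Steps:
$c{\left(E \right)} = E^{2}$
$a{\left(U \right)} = 2 U \left(-4 + U\right)$ ($a{\left(U \right)} = \left(U - 4\right) 2 U = \left(-4 + U\right) 2 U = 2 U \left(-4 + U\right)$)
$a{\left(c{\left(3 \right)} \right)} - -150 = 2 \cdot 3^{2} \left(-4 + 3^{2}\right) - -150 = 2 \cdot 9 \left(-4 + 9\right) + 150 = 2 \cdot 9 \cdot 5 + 150 = 90 + 150 = 240$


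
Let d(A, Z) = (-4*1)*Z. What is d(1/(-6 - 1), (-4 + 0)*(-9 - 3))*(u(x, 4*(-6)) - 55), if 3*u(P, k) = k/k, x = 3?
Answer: 10496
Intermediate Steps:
u(P, k) = ⅓ (u(P, k) = (k/k)/3 = (⅓)*1 = ⅓)
d(A, Z) = -4*Z
d(1/(-6 - 1), (-4 + 0)*(-9 - 3))*(u(x, 4*(-6)) - 55) = (-4*(-4 + 0)*(-9 - 3))*(⅓ - 55) = -(-16)*(-12)*(-164/3) = -4*48*(-164/3) = -192*(-164/3) = 10496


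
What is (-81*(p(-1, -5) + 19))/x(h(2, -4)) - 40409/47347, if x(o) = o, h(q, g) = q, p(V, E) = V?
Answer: -34556372/47347 ≈ -729.85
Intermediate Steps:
(-81*(p(-1, -5) + 19))/x(h(2, -4)) - 40409/47347 = -81*(-1 + 19)/2 - 40409/47347 = -81*18*(½) - 40409*1/47347 = -1458*½ - 40409/47347 = -729 - 40409/47347 = -34556372/47347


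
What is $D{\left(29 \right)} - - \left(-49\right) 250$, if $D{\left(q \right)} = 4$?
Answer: $-12246$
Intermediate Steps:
$D{\left(29 \right)} - - \left(-49\right) 250 = 4 - - \left(-49\right) 250 = 4 - \left(-1\right) \left(-12250\right) = 4 - 12250 = -12246$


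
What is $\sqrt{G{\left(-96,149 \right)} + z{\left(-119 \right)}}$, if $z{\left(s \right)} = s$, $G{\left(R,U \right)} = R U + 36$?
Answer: $i \sqrt{14387} \approx 119.95 i$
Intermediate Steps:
$G{\left(R,U \right)} = 36 + R U$
$\sqrt{G{\left(-96,149 \right)} + z{\left(-119 \right)}} = \sqrt{\left(36 - 14304\right) - 119} = \sqrt{-14268 - 119} = \sqrt{-14387} = i \sqrt{14387}$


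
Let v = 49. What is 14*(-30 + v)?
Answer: 266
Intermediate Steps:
14*(-30 + v) = 14*(-30 + 49) = 14*19 = 266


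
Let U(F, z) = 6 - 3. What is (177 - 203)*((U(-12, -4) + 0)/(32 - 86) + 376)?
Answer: -87971/9 ≈ -9774.6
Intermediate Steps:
U(F, z) = 3
(177 - 203)*((U(-12, -4) + 0)/(32 - 86) + 376) = (177 - 203)*((3 + 0)/(32 - 86) + 376) = -26*(3/(-54) + 376) = -26*(3*(-1/54) + 376) = -26*(-1/18 + 376) = -26*6767/18 = -87971/9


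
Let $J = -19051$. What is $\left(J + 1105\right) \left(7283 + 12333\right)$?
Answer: $-352028736$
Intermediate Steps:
$\left(J + 1105\right) \left(7283 + 12333\right) = \left(-19051 + 1105\right) \left(7283 + 12333\right) = \left(-17946\right) 19616 = -352028736$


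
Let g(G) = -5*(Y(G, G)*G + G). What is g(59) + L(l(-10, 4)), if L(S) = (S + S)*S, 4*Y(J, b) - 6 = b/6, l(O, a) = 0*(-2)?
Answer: -35105/24 ≈ -1462.7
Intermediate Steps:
l(O, a) = 0
Y(J, b) = 3/2 + b/24 (Y(J, b) = 3/2 + (b/6)/4 = 3/2 + b/24)
L(S) = 2*S² (L(S) = (2*S)*S = 2*S²)
g(G) = -5*G - 5*G*(3/2 + G/24) (g(G) = -5*((3/2 + G/24)*G + G) = -5*(G*(3/2 + G/24) + G) = -5*(G + G*(3/2 + G/24)) = -5*G - 5*G*(3/2 + G/24))
g(59) + L(l(-10, 4)) = -5/24*59*(60 + 59) + 2*0² = -5/24*59*119 + 2*0 = -35105/24 + 0 = -35105/24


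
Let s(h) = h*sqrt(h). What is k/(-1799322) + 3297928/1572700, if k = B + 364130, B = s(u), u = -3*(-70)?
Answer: 670170894227/353724213675 - 5*sqrt(210)/42841 ≈ 1.8929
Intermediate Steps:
u = 210
s(h) = h**(3/2)
B = 210*sqrt(210) (B = 210**(3/2) = 210*sqrt(210) ≈ 3043.2)
k = 364130 + 210*sqrt(210) (k = 210*sqrt(210) + 364130 = 364130 + 210*sqrt(210) ≈ 3.6717e+5)
k/(-1799322) + 3297928/1572700 = (364130 + 210*sqrt(210))/(-1799322) + 3297928/1572700 = (364130 + 210*sqrt(210))*(-1/1799322) + 3297928*(1/1572700) = (-182065/899661 - 5*sqrt(210)/42841) + 824482/393175 = 670170894227/353724213675 - 5*sqrt(210)/42841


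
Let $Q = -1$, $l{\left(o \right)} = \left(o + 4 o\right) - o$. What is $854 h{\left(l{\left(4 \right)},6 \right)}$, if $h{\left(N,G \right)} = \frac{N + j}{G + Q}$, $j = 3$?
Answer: $\frac{16226}{5} \approx 3245.2$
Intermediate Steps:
$l{\left(o \right)} = 4 o$ ($l{\left(o \right)} = 5 o - o = 4 o$)
$h{\left(N,G \right)} = \frac{3 + N}{-1 + G}$ ($h{\left(N,G \right)} = \frac{N + 3}{G - 1} = \frac{3 + N}{-1 + G}$)
$854 h{\left(l{\left(4 \right)},6 \right)} = 854 \frac{3 + 4 \cdot 4}{-1 + 6} = 854 \frac{3 + 16}{5} = 854 \cdot \frac{1}{5} \cdot 19 = 854 \cdot \frac{19}{5} = \frac{16226}{5}$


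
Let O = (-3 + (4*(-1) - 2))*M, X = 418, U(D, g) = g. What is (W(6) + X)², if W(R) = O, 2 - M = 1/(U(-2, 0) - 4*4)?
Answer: 40844881/256 ≈ 1.5955e+5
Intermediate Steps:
M = 33/16 (M = 2 - 1/(0 - 4*4) = 2 - 1/(0 - 16) = 2 - 1/(-16) = 2 - 1*(-1/16) = 2 + 1/16 = 33/16 ≈ 2.0625)
O = -297/16 (O = (-3 + (4*(-1) - 2))*(33/16) = (-3 + (-4 - 2))*(33/16) = (-3 - 6)*(33/16) = -9*33/16 = -297/16 ≈ -18.563)
W(R) = -297/16
(W(6) + X)² = (-297/16 + 418)² = (6391/16)² = 40844881/256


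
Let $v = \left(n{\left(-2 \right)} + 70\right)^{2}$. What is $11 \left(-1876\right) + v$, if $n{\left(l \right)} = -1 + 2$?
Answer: $-15595$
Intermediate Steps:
$n{\left(l \right)} = 1$
$v = 5041$ ($v = \left(1 + 70\right)^{2} = 71^{2} = 5041$)
$11 \left(-1876\right) + v = 11 \left(-1876\right) + 5041 = -20636 + 5041 = -15595$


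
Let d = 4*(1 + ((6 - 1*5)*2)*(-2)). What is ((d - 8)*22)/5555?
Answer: -8/101 ≈ -0.079208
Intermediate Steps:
d = -12 (d = 4*(1 + ((6 - 5)*2)*(-2)) = 4*(1 + (1*2)*(-2)) = 4*(1 + 2*(-2)) = 4*(1 - 4) = 4*(-3) = -12)
((d - 8)*22)/5555 = ((-12 - 8)*22)/5555 = -20*22*(1/5555) = -440*1/5555 = -8/101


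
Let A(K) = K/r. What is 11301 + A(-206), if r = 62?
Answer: 350228/31 ≈ 11298.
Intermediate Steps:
A(K) = K/62
11301 + A(-206) = 11301 + (1/62)*(-206) = 11301 - 103/31 = 350228/31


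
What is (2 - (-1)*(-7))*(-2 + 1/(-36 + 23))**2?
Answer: -3645/169 ≈ -21.568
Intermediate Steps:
(2 - (-1)*(-7))*(-2 + 1/(-36 + 23))**2 = (2 - 1*7)*(-2 + 1/(-13))**2 = (2 - 7)*(-2 - 1/13)**2 = -5*(-27/13)**2 = -5*729/169 = -3645/169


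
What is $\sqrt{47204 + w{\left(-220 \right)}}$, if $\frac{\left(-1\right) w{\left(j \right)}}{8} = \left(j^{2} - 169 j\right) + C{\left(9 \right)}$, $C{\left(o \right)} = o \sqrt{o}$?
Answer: $2 i \sqrt{159413} \approx 798.53 i$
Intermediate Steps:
$C{\left(o \right)} = o^{\frac{3}{2}}$
$w{\left(j \right)} = -216 - 8 j^{2} + 1352 j$ ($w{\left(j \right)} = - 8 \left(\left(j^{2} - 169 j\right) + 9^{\frac{3}{2}}\right) = - 8 \left(\left(j^{2} - 169 j\right) + 27\right) = - 8 \left(27 + j^{2} - 169 j\right) = -216 - 8 j^{2} + 1352 j$)
$\sqrt{47204 + w{\left(-220 \right)}} = \sqrt{47204 - \left(297656 + 387200\right)} = \sqrt{47204 - 684856} = \sqrt{-637652} = 2 i \sqrt{159413}$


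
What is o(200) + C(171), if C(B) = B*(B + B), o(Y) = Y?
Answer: 58682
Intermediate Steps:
C(B) = 2*B**2 (C(B) = B*(2*B) = 2*B**2)
o(200) + C(171) = 200 + 2*171**2 = 200 + 2*29241 = 200 + 58482 = 58682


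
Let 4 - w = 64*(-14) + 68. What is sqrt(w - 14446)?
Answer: I*sqrt(13614) ≈ 116.68*I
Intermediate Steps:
w = 832 (w = 4 - (64*(-14) + 68) = 4 - (-896 + 68) = 4 - 1*(-828) = 4 + 828 = 832)
sqrt(w - 14446) = sqrt(832 - 14446) = sqrt(-13614) = I*sqrt(13614)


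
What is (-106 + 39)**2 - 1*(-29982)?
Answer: 34471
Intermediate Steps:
(-106 + 39)**2 - 1*(-29982) = (-67)**2 + 29982 = 4489 + 29982 = 34471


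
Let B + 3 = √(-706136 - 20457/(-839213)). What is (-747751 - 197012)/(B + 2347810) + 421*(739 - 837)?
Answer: (-41258*√497316357017207843 + 81291849269142397*I)/(√497316357017207843 - 1970310155891*I) ≈ -41258.0 + 0.00014403*I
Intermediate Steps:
B = -3 + I*√497316357017207843/839213 (B = -3 + √(-706136 - 20457/(-839213)) = -3 + √(-706136 - 20457*(-1/839213)) = -3 + √(-706136 + 20457/839213) = -3 + √(-592598490511/839213) = -3 + I*√497316357017207843/839213 ≈ -3.0 + 840.32*I)
(-747751 - 197012)/(B + 2347810) + 421*(739 - 837) = (-747751 - 197012)/((-3 + I*√497316357017207843/839213) + 2347810) + 421*(739 - 837) = -944763/(2347807 + I*√497316357017207843/839213) + 421*(-98) = -944763/(2347807 + I*√497316357017207843/839213) - 41258 = -41258 - 944763/(2347807 + I*√497316357017207843/839213)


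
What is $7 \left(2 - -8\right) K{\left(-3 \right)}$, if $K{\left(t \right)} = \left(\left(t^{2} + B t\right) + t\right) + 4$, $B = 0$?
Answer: $700$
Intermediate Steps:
$K{\left(t \right)} = 4 + t + t^{2}$ ($K{\left(t \right)} = \left(\left(t^{2} + 0 t\right) + t\right) + 4 = \left(\left(t^{2} + 0\right) + t\right) + 4 = \left(t^{2} + t\right) + 4 = \left(t + t^{2}\right) + 4 = 4 + t + t^{2}$)
$7 \left(2 - -8\right) K{\left(-3 \right)} = 7 \left(2 - -8\right) \left(4 - 3 + \left(-3\right)^{2}\right) = 7 \left(2 + 8\right) \left(4 - 3 + 9\right) = 7 \cdot 10 \cdot 10 = 70 \cdot 10 = 700$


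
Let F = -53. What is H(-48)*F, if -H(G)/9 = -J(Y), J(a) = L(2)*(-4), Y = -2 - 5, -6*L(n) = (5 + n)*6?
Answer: -13356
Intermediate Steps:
L(n) = -5 - n (L(n) = -(5 + n)*6/6 = -(30 + 6*n)/6 = -5 - n)
Y = -7
J(a) = 28 (J(a) = (-5 - 1*2)*(-4) = (-5 - 2)*(-4) = -7*(-4) = 28)
H(G) = 252 (H(G) = -(-9)*28 = -9*(-28) = 252)
H(-48)*F = 252*(-53) = -13356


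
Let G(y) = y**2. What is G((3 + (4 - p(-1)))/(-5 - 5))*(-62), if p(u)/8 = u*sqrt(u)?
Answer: 93/10 - 1736*I/25 ≈ 9.3 - 69.44*I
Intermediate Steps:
p(u) = 8*u**(3/2) (p(u) = 8*(u*sqrt(u)) = 8*u**(3/2))
G((3 + (4 - p(-1)))/(-5 - 5))*(-62) = ((3 + (4 - 8*(-1)**(3/2)))/(-5 - 5))**2*(-62) = ((3 + (4 - 8*(-I)))/(-10))**2*(-62) = ((3 + (4 - (-8)*I))*(-1/10))**2*(-62) = ((3 + (4 + 8*I))*(-1/10))**2*(-62) = ((7 + 8*I)*(-1/10))**2*(-62) = (-7/10 - 4*I/5)**2*(-62) = -62*(-7/10 - 4*I/5)**2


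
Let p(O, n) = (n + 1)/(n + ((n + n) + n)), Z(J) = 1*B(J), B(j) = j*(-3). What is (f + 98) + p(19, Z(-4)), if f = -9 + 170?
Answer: 12445/48 ≈ 259.27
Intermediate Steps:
B(j) = -3*j
Z(J) = -3*J (Z(J) = 1*(-3*J) = -3*J)
p(O, n) = (1 + n)/(4*n) (p(O, n) = (1 + n)/(n + (2*n + n)) = (1 + n)/(n + 3*n) = (1 + n)/((4*n)) = (1 + n)*(1/(4*n)) = (1 + n)/(4*n))
f = 161
(f + 98) + p(19, Z(-4)) = (161 + 98) + (1 - 3*(-4))/(4*((-3*(-4)))) = 259 + (¼)*(1 + 12)/12 = 259 + (¼)*(1/12)*13 = 259 + 13/48 = 12445/48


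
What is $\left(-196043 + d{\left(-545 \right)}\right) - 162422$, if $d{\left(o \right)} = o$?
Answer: $-359010$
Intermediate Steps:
$\left(-196043 + d{\left(-545 \right)}\right) - 162422 = \left(-196043 - 545\right) - 162422 = -196588 - 162422 = -359010$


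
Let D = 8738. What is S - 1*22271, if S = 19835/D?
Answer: -194584163/8738 ≈ -22269.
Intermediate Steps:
S = 19835/8738 ≈ 2.2700
S - 1*22271 = 19835/8738 - 1*22271 = 19835/8738 - 22271 = -194584163/8738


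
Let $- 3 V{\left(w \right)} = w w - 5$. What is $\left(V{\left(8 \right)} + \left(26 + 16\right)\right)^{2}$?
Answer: $\frac{4489}{9} \approx 498.78$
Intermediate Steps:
$V{\left(w \right)} = \frac{5}{3} - \frac{w^{2}}{3}$ ($V{\left(w \right)} = - \frac{w w - 5}{3} = - \frac{w^{2} - 5}{3} = - \frac{-5 + w^{2}}{3} = \frac{5}{3} - \frac{w^{2}}{3}$)
$\left(V{\left(8 \right)} + \left(26 + 16\right)\right)^{2} = \left(\left(\frac{5}{3} - \frac{8^{2}}{3}\right) + \left(26 + 16\right)\right)^{2} = \left(\left(\frac{5}{3} - \frac{64}{3}\right) + 42\right)^{2} = \left(- \frac{59}{3} + 42\right)^{2} = \left(\frac{67}{3}\right)^{2} = \frac{4489}{9}$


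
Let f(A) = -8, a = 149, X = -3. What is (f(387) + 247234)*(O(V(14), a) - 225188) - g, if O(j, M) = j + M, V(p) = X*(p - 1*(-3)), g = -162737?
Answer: -55647937603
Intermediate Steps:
V(p) = -9 - 3*p (V(p) = -3*(p - 1*(-3)) = -3*(p + 3) = -3*(3 + p) = -9 - 3*p)
O(j, M) = M + j
(f(387) + 247234)*(O(V(14), a) - 225188) - g = (-8 + 247234)*((149 + (-9 - 3*14)) - 225188) - 1*(-162737) = 247226*((149 + (-9 - 42)) - 225188) + 162737 = 247226*((149 - 51) - 225188) + 162737 = 247226*(98 - 225188) + 162737 = 247226*(-225090) + 162737 = -55648100340 + 162737 = -55647937603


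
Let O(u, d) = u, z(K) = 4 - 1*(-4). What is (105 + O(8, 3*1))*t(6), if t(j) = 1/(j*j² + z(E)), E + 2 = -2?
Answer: 113/224 ≈ 0.50446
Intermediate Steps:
E = -4 (E = -2 - 2 = -4)
z(K) = 8 (z(K) = 4 + 4 = 8)
t(j) = 1/(8 + j³) (t(j) = 1/(j*j² + 8) = 1/(j³ + 8) = 1/(8 + j³))
(105 + O(8, 3*1))*t(6) = (105 + 8)/(8 + 6³) = 113/(8 + 216) = 113/224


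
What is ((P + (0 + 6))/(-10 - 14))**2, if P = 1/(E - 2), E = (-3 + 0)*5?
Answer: 10201/166464 ≈ 0.061280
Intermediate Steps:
E = -15 (E = -3*5 = -15)
P = -1/17 (P = 1/(-15 - 2) = 1/(-17) = -1/17 ≈ -0.058824)
((P + (0 + 6))/(-10 - 14))**2 = ((-1/17 + (0 + 6))/(-10 - 14))**2 = ((-1/17 + 6)/(-24))**2 = ((101/17)*(-1/24))**2 = (-101/408)**2 = 10201/166464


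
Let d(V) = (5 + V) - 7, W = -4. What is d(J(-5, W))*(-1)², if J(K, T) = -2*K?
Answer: 8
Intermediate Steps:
d(V) = -2 + V
d(J(-5, W))*(-1)² = (-2 - 2*(-5))*(-1)² = (-2 + 10)*1 = 8*1 = 8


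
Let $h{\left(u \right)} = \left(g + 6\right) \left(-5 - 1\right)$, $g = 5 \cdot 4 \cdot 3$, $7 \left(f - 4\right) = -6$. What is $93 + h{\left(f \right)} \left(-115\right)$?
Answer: $45633$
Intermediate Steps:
$f = \frac{22}{7}$ ($f = 4 + \frac{1}{7} \left(-6\right) = 4 - \frac{6}{7} = \frac{22}{7} \approx 3.1429$)
$g = 60$ ($g = 20 \cdot 3 = 60$)
$h{\left(u \right)} = -396$ ($h{\left(u \right)} = \left(60 + 6\right) \left(-5 - 1\right) = 66 \left(-6\right) = -396$)
$93 + h{\left(f \right)} \left(-115\right) = 93 - -45540 = 93 + 45540 = 45633$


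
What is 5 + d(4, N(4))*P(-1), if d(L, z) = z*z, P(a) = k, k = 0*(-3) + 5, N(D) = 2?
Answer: 25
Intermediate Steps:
k = 5 (k = 0 + 5 = 5)
P(a) = 5
d(L, z) = z²
5 + d(4, N(4))*P(-1) = 5 + 2²*5 = 5 + 4*5 = 5 + 20 = 25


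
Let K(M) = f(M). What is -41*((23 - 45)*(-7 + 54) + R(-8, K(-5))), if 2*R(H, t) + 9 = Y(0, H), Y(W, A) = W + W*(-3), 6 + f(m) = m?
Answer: 85157/2 ≈ 42579.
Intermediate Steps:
f(m) = -6 + m
K(M) = -6 + M
Y(W, A) = -2*W (Y(W, A) = W - 3*W = -2*W)
R(H, t) = -9/2 (R(H, t) = -9/2 + (-2*0)/2 = -9/2 + (½)*0 = -9/2 + 0 = -9/2)
-41*((23 - 45)*(-7 + 54) + R(-8, K(-5))) = -41*((23 - 45)*(-7 + 54) - 9/2) = -41*(-22*47 - 9/2) = -41*(-1034 - 9/2) = -41*(-2077/2) = 85157/2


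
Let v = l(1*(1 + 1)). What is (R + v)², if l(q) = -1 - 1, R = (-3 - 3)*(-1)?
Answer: 16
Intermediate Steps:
R = 6 (R = -6*(-1) = 6)
l(q) = -2
v = -2
(R + v)² = (6 - 2)² = 4² = 16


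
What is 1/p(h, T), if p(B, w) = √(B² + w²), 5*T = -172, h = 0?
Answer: 5/172 ≈ 0.029070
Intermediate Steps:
T = -172/5 (T = (⅕)*(-172) = -172/5 ≈ -34.400)
1/p(h, T) = 1/(√(0² + (-172/5)²)) = 1/(√(0 + 29584/25)) = 1/(√(29584/25)) = 1/(172/5) = 5/172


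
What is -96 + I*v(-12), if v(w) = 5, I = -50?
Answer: -346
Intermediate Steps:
-96 + I*v(-12) = -96 - 50*5 = -96 - 250 = -346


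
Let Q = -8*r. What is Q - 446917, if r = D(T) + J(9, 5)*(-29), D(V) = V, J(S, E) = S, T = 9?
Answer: -444901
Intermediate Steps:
r = -252 (r = 9 + 9*(-29) = 9 - 261 = -252)
Q = 2016 (Q = -8*(-252) = 2016)
Q - 446917 = 2016 - 446917 = -444901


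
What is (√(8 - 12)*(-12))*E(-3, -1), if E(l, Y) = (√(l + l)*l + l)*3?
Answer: -216*√6 + 216*I ≈ -529.09 + 216.0*I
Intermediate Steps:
E(l, Y) = 3*l + 3*√2*l^(3/2) (E(l, Y) = (√(2*l)*l + l)*3 = ((√2*√l)*l + l)*3 = (√2*l^(3/2) + l)*3 = (l + √2*l^(3/2))*3 = 3*l + 3*√2*l^(3/2))
(√(8 - 12)*(-12))*E(-3, -1) = (√(8 - 12)*(-12))*(3*(-3) + 3*√2*(-3)^(3/2)) = (√(-4)*(-12))*(-9 + 3*√2*(-3*I*√3)) = ((2*I)*(-12))*(-9 - 9*I*√6) = (-24*I)*(-9 - 9*I*√6) = -24*I*(-9 - 9*I*√6)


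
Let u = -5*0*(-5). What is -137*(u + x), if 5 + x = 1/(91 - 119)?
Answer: 19317/28 ≈ 689.89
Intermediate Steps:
x = -141/28 (x = -5 + 1/(91 - 119) = -5 + 1/(-28) = -5 - 1/28 = -141/28 ≈ -5.0357)
u = 0 (u = 0*(-5) = 0)
-137*(u + x) = -137*(0 - 141/28) = -137*(-141/28) = 19317/28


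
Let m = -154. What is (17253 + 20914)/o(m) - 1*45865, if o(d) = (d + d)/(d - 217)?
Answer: 4791/44 ≈ 108.89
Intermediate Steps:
o(d) = 2*d/(-217 + d) (o(d) = (2*d)/(-217 + d) = 2*d/(-217 + d))
(17253 + 20914)/o(m) - 1*45865 = (17253 + 20914)/((2*(-154)/(-217 - 154))) - 1*45865 = 38167/((2*(-154)/(-371))) - 45865 = 38167/((2*(-154)*(-1/371))) - 45865 = 38167/(44/53) - 45865 = 38167*(53/44) - 45865 = 2022851/44 - 45865 = 4791/44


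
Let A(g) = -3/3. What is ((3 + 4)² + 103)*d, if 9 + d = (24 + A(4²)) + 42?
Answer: 8512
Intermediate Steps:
A(g) = -1 (A(g) = -3*⅓ = -1)
d = 56 (d = -9 + ((24 - 1) + 42) = -9 + (23 + 42) = -9 + 65 = 56)
((3 + 4)² + 103)*d = ((3 + 4)² + 103)*56 = (7² + 103)*56 = (49 + 103)*56 = 152*56 = 8512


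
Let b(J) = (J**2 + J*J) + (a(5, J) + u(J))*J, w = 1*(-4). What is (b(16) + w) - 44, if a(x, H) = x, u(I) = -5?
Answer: 464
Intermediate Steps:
w = -4
b(J) = 2*J**2 (b(J) = (J**2 + J*J) + (5 - 5)*J = (J**2 + J**2) + 0*J = 2*J**2 + 0 = 2*J**2)
(b(16) + w) - 44 = (2*16**2 - 4) - 44 = (2*256 - 4) - 44 = (512 - 4) - 44 = 508 - 44 = 464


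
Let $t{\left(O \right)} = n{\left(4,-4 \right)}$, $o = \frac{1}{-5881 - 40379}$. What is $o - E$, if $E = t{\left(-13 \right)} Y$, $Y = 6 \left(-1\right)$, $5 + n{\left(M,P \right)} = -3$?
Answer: $- \frac{2220481}{46260} \approx -48.0$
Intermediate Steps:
$n{\left(M,P \right)} = -8$ ($n{\left(M,P \right)} = -5 - 3 = -8$)
$o = - \frac{1}{46260}$ ($o = \frac{1}{-46260} = - \frac{1}{46260} \approx -2.1617 \cdot 10^{-5}$)
$Y = -6$
$t{\left(O \right)} = -8$
$E = 48$ ($E = \left(-8\right) \left(-6\right) = 48$)
$o - E = - \frac{1}{46260} - 48 = - \frac{2220481}{46260}$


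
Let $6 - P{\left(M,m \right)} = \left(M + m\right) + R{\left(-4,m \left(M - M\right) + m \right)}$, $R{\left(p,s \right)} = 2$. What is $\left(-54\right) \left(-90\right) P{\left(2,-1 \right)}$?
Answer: $14580$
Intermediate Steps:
$P{\left(M,m \right)} = 4 - M - m$ ($P{\left(M,m \right)} = 6 - \left(\left(M + m\right) + 2\right) = 6 - \left(2 + M + m\right) = 4 - M - m$)
$\left(-54\right) \left(-90\right) P{\left(2,-1 \right)} = \left(-54\right) \left(-90\right) \left(4 - 2 - -1\right) = 4860 \left(4 - 2 + 1\right) = 4860 \cdot 3 = 14580$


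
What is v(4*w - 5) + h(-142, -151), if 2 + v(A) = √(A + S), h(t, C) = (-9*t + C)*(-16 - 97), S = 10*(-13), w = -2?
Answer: -127353 + I*√143 ≈ -1.2735e+5 + 11.958*I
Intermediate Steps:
S = -130
h(t, C) = -113*C + 1017*t (h(t, C) = (C - 9*t)*(-113) = -113*C + 1017*t)
v(A) = -2 + √(-130 + A) (v(A) = -2 + √(A - 130) = -2 + √(-130 + A))
v(4*w - 5) + h(-142, -151) = (-2 + √(-130 + (4*(-2) - 5))) + (-113*(-151) + 1017*(-142)) = (-2 + √(-130 + (-8 - 5))) + (17063 - 144414) = (-2 + √(-130 - 13)) - 127351 = (-2 + √(-143)) - 127351 = (-2 + I*√143) - 127351 = -127353 + I*√143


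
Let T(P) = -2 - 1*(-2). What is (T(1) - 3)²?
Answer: 9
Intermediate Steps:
T(P) = 0 (T(P) = -2 + 2 = 0)
(T(1) - 3)² = (0 - 3)² = (-3)² = 9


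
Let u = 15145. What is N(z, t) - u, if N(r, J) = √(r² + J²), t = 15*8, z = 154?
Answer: -15145 + 2*√9529 ≈ -14950.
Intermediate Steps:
t = 120
N(r, J) = √(J² + r²)
N(z, t) - u = √(120² + 154²) - 1*15145 = √(14400 + 23716) - 15145 = √38116 - 15145 = 2*√9529 - 15145 = -15145 + 2*√9529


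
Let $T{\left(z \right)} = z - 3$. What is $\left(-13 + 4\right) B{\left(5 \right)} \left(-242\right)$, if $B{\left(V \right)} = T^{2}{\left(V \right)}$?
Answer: $8712$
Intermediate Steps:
$T{\left(z \right)} = -3 + z$
$B{\left(V \right)} = \left(-3 + V\right)^{2}$
$\left(-13 + 4\right) B{\left(5 \right)} \left(-242\right) = \left(-13 + 4\right) \left(-3 + 5\right)^{2} \left(-242\right) = - 9 \cdot 2^{2} \left(-242\right) = \left(-9\right) 4 \left(-242\right) = \left(-36\right) \left(-242\right) = 8712$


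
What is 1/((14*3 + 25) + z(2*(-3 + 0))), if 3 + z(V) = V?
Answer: 1/58 ≈ 0.017241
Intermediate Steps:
z(V) = -3 + V
1/((14*3 + 25) + z(2*(-3 + 0))) = 1/((14*3 + 25) + (-3 + 2*(-3 + 0))) = 1/((42 + 25) + (-3 + 2*(-3))) = 1/(67 + (-3 - 6)) = 1/(67 - 9) = 1/58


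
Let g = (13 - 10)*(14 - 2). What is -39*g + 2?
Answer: -1402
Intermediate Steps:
g = 36 (g = 3*12 = 36)
-39*g + 2 = -39*36 + 2 = -1404 + 2 = -1402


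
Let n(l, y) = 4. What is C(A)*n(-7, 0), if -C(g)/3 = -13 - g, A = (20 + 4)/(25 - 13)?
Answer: 180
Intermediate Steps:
A = 2 (A = 24/12 = 24*(1/12) = 2)
C(g) = 39 + 3*g (C(g) = -3*(-13 - g) = 39 + 3*g)
C(A)*n(-7, 0) = (39 + 3*2)*4 = (39 + 6)*4 = 45*4 = 180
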